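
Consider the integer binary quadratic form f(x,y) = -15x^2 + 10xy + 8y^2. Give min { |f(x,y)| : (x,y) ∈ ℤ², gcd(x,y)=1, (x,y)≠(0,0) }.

river: ρ → (8,22,-3)
river: ρ → (-3,20,15)
river: ρ → (15,10,-8)
river: ρ → (-8,22,3)
river: ρ → (3,20,-15)
river: ρ → (-15,10,8)
closes: descent 0, river 6
min |a| on river = 3

3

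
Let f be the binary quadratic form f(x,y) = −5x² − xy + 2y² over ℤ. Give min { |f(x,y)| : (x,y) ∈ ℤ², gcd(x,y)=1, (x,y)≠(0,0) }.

descent: ρ → (2,5,-2)  [lands on river]
river: ρ → (-2,3,4)
river: ρ → (4,5,-1)
river: ρ → (-1,5,4)
river: ρ → (4,3,-2)
river: ρ → (-2,5,2)
river: ρ → (2,3,-4)
river: ρ → (-4,5,1)
river: ρ → (1,5,-4)
river: ρ → (-4,3,2)
closes: descent 1, river 10
min |a| on river = 1

1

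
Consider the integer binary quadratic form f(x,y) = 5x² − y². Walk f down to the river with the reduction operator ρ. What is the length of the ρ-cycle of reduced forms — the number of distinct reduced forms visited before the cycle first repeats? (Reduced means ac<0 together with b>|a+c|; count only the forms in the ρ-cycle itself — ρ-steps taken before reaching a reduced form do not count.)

D = 20, ⌊√D⌋ = 4
descent: ρ → (-1,4,1)  [lands on river]
river: ρ → (1,4,-1)
ρ-cycle length = 2 (tail of 1 descent step not counted)

2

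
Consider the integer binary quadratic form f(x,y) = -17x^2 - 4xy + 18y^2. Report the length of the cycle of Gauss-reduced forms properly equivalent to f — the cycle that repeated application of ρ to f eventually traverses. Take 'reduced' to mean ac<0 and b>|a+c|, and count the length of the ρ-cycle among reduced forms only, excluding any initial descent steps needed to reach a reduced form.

D = 1240, ⌊√D⌋ = 35
descent: ρ → (18,4,-17)  [lands on river]
river: ρ → (-17,30,5)
river: ρ → (5,30,-17)
river: ρ → (-17,4,18)
river: ρ → (18,32,-3)
river: ρ → (-3,34,7)
river: ρ → (7,22,-27)
river: ρ → (-27,32,2)
river: ρ → (2,32,-27)
river: ρ → (-27,22,7)
river: ρ → (7,34,-3)
river: ρ → (-3,32,18)
ρ-cycle length = 12 (tail of 1 descent step not counted)

12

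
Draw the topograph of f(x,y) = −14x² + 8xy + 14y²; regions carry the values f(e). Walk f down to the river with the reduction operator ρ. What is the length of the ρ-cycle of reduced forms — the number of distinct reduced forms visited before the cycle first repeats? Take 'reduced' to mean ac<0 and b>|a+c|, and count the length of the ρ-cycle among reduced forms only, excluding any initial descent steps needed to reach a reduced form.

D = 848, ⌊√D⌋ = 29
river: ρ → (14,20,-8)
river: ρ → (-8,28,2)
river: ρ → (2,28,-8)
river: ρ → (-8,20,14)
river: ρ → (14,8,-14)
river: ρ → (-14,20,8)
river: ρ → (8,28,-2)
river: ρ → (-2,28,8)
river: ρ → (8,20,-14)
river: ρ → (-14,8,14)
ρ-cycle length = 10 (tail of 0 descent steps not counted)

10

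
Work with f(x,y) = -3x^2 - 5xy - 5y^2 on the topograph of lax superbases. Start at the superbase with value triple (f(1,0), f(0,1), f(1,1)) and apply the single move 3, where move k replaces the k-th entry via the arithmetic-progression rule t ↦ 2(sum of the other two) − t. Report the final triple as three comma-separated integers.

start (-3,-5,-13) = (f(1,0),f(0,1),f(1,1))
replace slot 3: 2·((-3)+(-5)) − (-13) = -3 → (-3,-5,-3)

-3,-5,-3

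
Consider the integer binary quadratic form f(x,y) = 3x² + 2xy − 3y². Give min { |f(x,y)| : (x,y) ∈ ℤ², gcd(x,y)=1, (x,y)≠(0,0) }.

river: ρ → (-3,4,2)
river: ρ → (2,4,-3)
river: ρ → (-3,2,3)
river: ρ → (3,4,-2)
river: ρ → (-2,4,3)
river: ρ → (3,2,-3)
closes: descent 0, river 6
min |a| on river = 2

2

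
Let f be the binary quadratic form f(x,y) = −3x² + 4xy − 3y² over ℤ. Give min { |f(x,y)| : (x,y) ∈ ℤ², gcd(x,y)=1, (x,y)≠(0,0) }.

translate: b→2 (≡-4 mod 6), so (3,-4,3)→(3,2,2)
flip: (3,2,2)→(2,-2,3)
translate: b→2 (≡-2 mod 4), so (2,-2,3)→(2,2,3)
reduced (well bottom): (2,2,3) with a≤c, −a<b≤a
well minimum |f| = |-2| = 2 (negative-definite)

2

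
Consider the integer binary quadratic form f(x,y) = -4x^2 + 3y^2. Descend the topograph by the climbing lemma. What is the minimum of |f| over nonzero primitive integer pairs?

descent: ρ → (3,6,-1)  [lands on river]
river: ρ → (-1,6,3)
closes: descent 1, river 2
min |a| on river = 1

1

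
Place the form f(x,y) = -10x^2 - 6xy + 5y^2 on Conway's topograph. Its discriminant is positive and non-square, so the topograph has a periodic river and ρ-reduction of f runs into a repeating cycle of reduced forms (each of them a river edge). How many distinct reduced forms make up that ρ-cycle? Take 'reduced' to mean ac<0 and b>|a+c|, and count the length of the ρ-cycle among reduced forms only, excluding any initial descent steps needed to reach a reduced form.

D = 236, ⌊√D⌋ = 15
descent: ρ → (5,6,-10)  [lands on river]
river: ρ → (-10,14,1)
river: ρ → (1,14,-10)
river: ρ → (-10,6,5)
river: ρ → (5,14,-2)
river: ρ → (-2,14,5)
ρ-cycle length = 6 (tail of 1 descent step not counted)

6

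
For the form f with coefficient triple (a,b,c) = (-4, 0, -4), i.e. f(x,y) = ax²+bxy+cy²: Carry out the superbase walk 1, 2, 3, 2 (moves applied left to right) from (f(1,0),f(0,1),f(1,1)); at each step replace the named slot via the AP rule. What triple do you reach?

start (-4,-4,-8) = (f(1,0),f(0,1),f(1,1))
replace slot 1: 2·((-4)+(-8)) − (-4) = -20 → (-20,-4,-8)
replace slot 2: 2·((-20)+(-8)) − (-4) = -52 → (-20,-52,-8)
replace slot 3: 2·((-20)+(-52)) − (-8) = -136 → (-20,-52,-136)
replace slot 2: 2·((-20)+(-136)) − (-52) = -260 → (-20,-260,-136)

-20,-260,-136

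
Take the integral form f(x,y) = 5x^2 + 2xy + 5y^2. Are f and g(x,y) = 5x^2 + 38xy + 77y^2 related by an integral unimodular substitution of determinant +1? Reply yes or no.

D₁ = -96, D₂ = -96
f: reduced (well bottom): (5,2,5) with a≤c, −a<b≤a
g: translate: b→-2 (≡38 mod 10), so (5,38,77)→(5,-2,5)
g: flip: (5,-2,5)→(5,2,5)
g: reduced (well bottom): (5,2,5) with a≤c, −a<b≤a
reduced forms (5, 2, 5) vs (5, 2, 5) ⇒ equivalent

yes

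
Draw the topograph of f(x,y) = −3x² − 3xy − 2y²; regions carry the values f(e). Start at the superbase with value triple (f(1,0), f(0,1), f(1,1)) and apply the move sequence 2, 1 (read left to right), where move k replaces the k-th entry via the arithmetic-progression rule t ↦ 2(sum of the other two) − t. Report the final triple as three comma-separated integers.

start (-3,-2,-8) = (f(1,0),f(0,1),f(1,1))
replace slot 2: 2·((-3)+(-8)) − (-2) = -20 → (-3,-20,-8)
replace slot 1: 2·((-20)+(-8)) − (-3) = -53 → (-53,-20,-8)

-53,-20,-8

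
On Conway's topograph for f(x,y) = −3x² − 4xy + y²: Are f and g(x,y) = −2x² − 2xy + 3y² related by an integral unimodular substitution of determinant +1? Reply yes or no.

D₁ = 28, D₂ = 28
river cycle of f (length 4): (1, 4, -3), (-3, 2, 2), (2, 2, -3), (-3, 4, 1)
river cycle of g (length 4): (3, 2, -2), (-2, 2, 3), (3, 4, -1), (-1, 4, 3)
cycles differ ⇒ inequivalent

no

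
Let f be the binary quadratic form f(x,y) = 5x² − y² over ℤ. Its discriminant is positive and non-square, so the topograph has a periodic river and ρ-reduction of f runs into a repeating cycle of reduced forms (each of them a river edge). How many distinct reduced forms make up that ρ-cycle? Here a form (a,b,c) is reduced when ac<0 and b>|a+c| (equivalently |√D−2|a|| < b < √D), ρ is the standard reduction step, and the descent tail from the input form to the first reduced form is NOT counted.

D = 20, ⌊√D⌋ = 4
descent: ρ → (-1,4,1)  [lands on river]
river: ρ → (1,4,-1)
ρ-cycle length = 2 (tail of 1 descent step not counted)

2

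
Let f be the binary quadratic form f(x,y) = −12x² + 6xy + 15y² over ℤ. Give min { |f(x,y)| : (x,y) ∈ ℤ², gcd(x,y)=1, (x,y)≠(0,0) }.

river: ρ → (15,24,-3)
river: ρ → (-3,24,15)
river: ρ → (15,6,-12)
river: ρ → (-12,18,9)
river: ρ → (9,18,-12)
river: ρ → (-12,6,15)
closes: descent 0, river 6
min |a| on river = 3

3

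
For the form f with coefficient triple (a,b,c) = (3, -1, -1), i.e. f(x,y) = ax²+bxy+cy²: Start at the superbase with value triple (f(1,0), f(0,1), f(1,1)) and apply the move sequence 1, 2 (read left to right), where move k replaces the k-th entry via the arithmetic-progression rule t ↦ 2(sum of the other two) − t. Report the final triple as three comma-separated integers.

start (3,-1,1) = (f(1,0),f(0,1),f(1,1))
replace slot 1: 2·((-1)+1) − 3 = -3 → (-3,-1,1)
replace slot 2: 2·((-3)+1) − (-1) = -3 → (-3,-3,1)

-3,-3,1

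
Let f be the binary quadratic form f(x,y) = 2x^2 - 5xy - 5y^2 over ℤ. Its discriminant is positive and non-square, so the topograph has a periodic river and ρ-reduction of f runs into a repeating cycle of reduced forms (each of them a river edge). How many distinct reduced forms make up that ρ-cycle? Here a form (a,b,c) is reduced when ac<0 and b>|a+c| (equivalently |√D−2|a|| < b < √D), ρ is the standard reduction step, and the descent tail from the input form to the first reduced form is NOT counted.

D = 65, ⌊√D⌋ = 8
descent: ρ → (-5,5,2)  [lands on river]
river: ρ → (2,7,-2)
river: ρ → (-2,5,5)
river: ρ → (5,5,-2)
river: ρ → (-2,7,2)
river: ρ → (2,5,-5)
ρ-cycle length = 6 (tail of 1 descent step not counted)

6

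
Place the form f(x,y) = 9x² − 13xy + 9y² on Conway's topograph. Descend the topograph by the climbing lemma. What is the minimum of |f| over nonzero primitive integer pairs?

translate: b→5 (≡-13 mod 18), so (9,-13,9)→(9,5,5)
flip: (9,5,5)→(5,-5,9)
translate: b→5 (≡-5 mod 10), so (5,-5,9)→(5,5,9)
reduced (well bottom): (5,5,9) with a≤c, −a<b≤a
well minimum = a = 5

5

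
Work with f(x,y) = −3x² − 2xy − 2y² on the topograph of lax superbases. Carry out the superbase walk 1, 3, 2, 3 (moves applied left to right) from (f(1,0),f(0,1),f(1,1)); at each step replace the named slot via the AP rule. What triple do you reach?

start (-3,-2,-7) = (f(1,0),f(0,1),f(1,1))
replace slot 1: 2·((-2)+(-7)) − (-3) = -15 → (-15,-2,-7)
replace slot 3: 2·((-15)+(-2)) − (-7) = -27 → (-15,-2,-27)
replace slot 2: 2·((-15)+(-27)) − (-2) = -82 → (-15,-82,-27)
replace slot 3: 2·((-15)+(-82)) − (-27) = -167 → (-15,-82,-167)

-15,-82,-167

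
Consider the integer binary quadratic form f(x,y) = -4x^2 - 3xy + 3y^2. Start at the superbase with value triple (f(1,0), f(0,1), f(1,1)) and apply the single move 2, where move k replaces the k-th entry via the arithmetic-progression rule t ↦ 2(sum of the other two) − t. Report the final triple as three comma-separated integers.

start (-4,3,-4) = (f(1,0),f(0,1),f(1,1))
replace slot 2: 2·((-4)+(-4)) − 3 = -19 → (-4,-19,-4)

-4,-19,-4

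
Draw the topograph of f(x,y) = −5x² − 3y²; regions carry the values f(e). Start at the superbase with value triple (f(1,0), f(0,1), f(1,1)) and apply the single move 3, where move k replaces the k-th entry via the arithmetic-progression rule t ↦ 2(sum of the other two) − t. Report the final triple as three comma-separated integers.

start (-5,-3,-8) = (f(1,0),f(0,1),f(1,1))
replace slot 3: 2·((-5)+(-3)) − (-8) = -8 → (-5,-3,-8)

-5,-3,-8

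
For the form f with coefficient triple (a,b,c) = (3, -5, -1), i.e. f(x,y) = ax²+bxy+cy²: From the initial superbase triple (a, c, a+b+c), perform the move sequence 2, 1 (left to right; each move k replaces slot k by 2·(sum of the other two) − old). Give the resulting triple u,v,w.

start (3,-1,-3) = (f(1,0),f(0,1),f(1,1))
replace slot 2: 2·(3+(-3)) − (-1) = 1 → (3,1,-3)
replace slot 1: 2·(1+(-3)) − 3 = -7 → (-7,1,-3)

-7,1,-3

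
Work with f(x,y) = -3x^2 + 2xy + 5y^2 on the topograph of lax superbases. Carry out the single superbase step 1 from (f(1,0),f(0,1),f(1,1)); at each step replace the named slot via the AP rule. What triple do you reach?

start (-3,5,4) = (f(1,0),f(0,1),f(1,1))
replace slot 1: 2·(5+4) − (-3) = 21 → (21,5,4)

21,5,4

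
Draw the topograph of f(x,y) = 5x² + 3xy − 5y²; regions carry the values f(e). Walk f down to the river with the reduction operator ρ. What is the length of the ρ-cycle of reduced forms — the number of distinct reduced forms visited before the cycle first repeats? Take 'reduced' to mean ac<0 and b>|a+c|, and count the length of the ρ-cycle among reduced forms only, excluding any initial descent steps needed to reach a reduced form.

D = 109, ⌊√D⌋ = 10
river: ρ → (-5,7,3)
river: ρ → (3,5,-7)
river: ρ → (-7,9,1)
river: ρ → (1,9,-7)
river: ρ → (-7,5,3)
river: ρ → (3,7,-5)
river: ρ → (-5,3,5)
river: ρ → (5,7,-3)
river: ρ → (-3,5,7)
river: ρ → (7,9,-1)
river: ρ → (-1,9,7)
river: ρ → (7,5,-3)
river: ρ → (-3,7,5)
river: ρ → (5,3,-5)
ρ-cycle length = 14 (tail of 0 descent steps not counted)

14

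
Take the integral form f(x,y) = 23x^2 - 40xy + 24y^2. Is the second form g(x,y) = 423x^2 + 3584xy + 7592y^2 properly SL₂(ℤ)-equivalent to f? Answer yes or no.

D₁ = -608, D₂ = -608
f: translate: b→6 (≡-40 mod 46), so (23,-40,24)→(23,6,7)
f: flip: (23,6,7)→(7,-6,23)
f: reduced (well bottom): (7,-6,23) with a≤c, −a<b≤a
g: translate: b→200 (≡3584 mod 846), so (423,3584,7592)→(423,200,24)
g: flip: (423,200,24)→(24,-200,423)
g: translate: b→-8 (≡-200 mod 48), so (24,-200,423)→(24,-8,7)
g: flip: (24,-8,7)→(7,8,24)
g: translate: b→-6 (≡8 mod 14), so (7,8,24)→(7,-6,23)
g: reduced (well bottom): (7,-6,23) with a≤c, −a<b≤a
reduced forms (7, -6, 23) vs (7, -6, 23) ⇒ equivalent

yes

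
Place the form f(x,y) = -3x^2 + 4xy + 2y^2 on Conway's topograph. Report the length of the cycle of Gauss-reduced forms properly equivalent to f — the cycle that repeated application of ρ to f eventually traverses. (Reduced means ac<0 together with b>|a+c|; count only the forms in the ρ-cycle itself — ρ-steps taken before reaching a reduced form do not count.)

D = 40, ⌊√D⌋ = 6
river: ρ → (2,4,-3)
river: ρ → (-3,2,3)
river: ρ → (3,4,-2)
river: ρ → (-2,4,3)
river: ρ → (3,2,-3)
river: ρ → (-3,4,2)
ρ-cycle length = 6 (tail of 0 descent steps not counted)

6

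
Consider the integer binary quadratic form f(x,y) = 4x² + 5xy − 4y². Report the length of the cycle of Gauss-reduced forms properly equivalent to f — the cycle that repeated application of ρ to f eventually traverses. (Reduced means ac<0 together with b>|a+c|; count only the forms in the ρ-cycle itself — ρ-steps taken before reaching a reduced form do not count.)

D = 89, ⌊√D⌋ = 9
river: ρ → (-4,3,5)
river: ρ → (5,7,-2)
river: ρ → (-2,9,1)
river: ρ → (1,9,-2)
river: ρ → (-2,7,5)
river: ρ → (5,3,-4)
river: ρ → (-4,5,4)
river: ρ → (4,3,-5)
river: ρ → (-5,7,2)
river: ρ → (2,9,-1)
river: ρ → (-1,9,2)
river: ρ → (2,7,-5)
river: ρ → (-5,3,4)
river: ρ → (4,5,-4)
ρ-cycle length = 14 (tail of 0 descent steps not counted)

14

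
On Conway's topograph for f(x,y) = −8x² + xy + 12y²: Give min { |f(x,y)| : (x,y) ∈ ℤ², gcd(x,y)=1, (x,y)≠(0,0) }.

descent: ρ → (12,-1,-8)
descent: ρ → (-8,17,3)  [lands on river]
river: ρ → (3,19,-2)
river: ρ → (-2,17,12)
river: ρ → (12,7,-7)
river: ρ → (-7,7,12)
river: ρ → (12,17,-2)
river: ρ → (-2,19,3)
river: ρ → (3,17,-8)
river: ρ → (-8,15,5)
river: ρ → (5,15,-8)
closes: descent 2, river 10
min |a| on river = 2

2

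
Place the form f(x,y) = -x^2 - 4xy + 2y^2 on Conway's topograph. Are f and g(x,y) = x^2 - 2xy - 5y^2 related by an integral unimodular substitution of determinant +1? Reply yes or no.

D₁ = 24, D₂ = 24
river cycle of f (length 2): (2, 4, -1), (-1, 4, 2)
river cycle of g (length 2): (1, 4, -2), (-2, 4, 1)
cycles differ ⇒ inequivalent

no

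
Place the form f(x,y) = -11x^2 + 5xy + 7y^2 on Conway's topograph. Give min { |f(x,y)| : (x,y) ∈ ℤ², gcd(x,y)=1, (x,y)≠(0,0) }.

river: ρ → (7,9,-9)
river: ρ → (-9,9,7)
river: ρ → (7,5,-11)
river: ρ → (-11,17,1)
river: ρ → (1,17,-11)
river: ρ → (-11,5,7)
closes: descent 0, river 6
min |a| on river = 1

1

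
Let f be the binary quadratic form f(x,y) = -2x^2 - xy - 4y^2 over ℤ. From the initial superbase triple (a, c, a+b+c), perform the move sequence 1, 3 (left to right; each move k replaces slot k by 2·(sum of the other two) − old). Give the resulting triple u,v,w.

start (-2,-4,-7) = (f(1,0),f(0,1),f(1,1))
replace slot 1: 2·((-4)+(-7)) − (-2) = -20 → (-20,-4,-7)
replace slot 3: 2·((-20)+(-4)) − (-7) = -41 → (-20,-4,-41)

-20,-4,-41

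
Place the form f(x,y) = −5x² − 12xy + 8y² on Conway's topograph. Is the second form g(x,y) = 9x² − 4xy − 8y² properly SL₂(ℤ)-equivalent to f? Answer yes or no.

D₁ = 304, D₂ = 304
river cycle of f (length 12): (8, 12, -5), (-5, 8, 12), (12, 16, -1), (-1, 16, 12), (12, 8, -5), (-5, 12, 8), (8, 4, -9), (-9, 14, 3), (3, 16, -4), (-4, 16, 3), … (2 more)
river cycle of g (length 12): (-8, 4, 9), (9, 14, -3), (-3, 16, 4), (4, 16, -3), (-3, 14, 9), (9, 4, -8), (-8, 12, 5), (5, 8, -12), (-12, 16, 1), (1, 16, -12), … (2 more)
cycles differ ⇒ inequivalent

no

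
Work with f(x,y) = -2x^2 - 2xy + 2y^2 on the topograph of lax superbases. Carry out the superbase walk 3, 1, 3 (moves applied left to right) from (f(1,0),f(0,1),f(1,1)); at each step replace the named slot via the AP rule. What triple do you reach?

start (-2,2,-2) = (f(1,0),f(0,1),f(1,1))
replace slot 3: 2·((-2)+2) − (-2) = 2 → (-2,2,2)
replace slot 1: 2·(2+2) − (-2) = 10 → (10,2,2)
replace slot 3: 2·(10+2) − 2 = 22 → (10,2,22)

10,2,22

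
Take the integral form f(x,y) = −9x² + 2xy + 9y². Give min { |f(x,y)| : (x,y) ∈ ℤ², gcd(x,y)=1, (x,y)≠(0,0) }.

river: ρ → (9,16,-2)
river: ρ → (-2,16,9)
river: ρ → (9,2,-9)
river: ρ → (-9,16,2)
river: ρ → (2,16,-9)
river: ρ → (-9,2,9)
closes: descent 0, river 6
min |a| on river = 2

2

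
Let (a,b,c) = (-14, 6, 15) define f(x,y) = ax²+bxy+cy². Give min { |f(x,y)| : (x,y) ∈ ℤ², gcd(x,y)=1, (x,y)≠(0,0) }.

river: ρ → (15,24,-5)
river: ρ → (-5,26,10)
river: ρ → (10,14,-17)
river: ρ → (-17,20,7)
river: ρ → (7,22,-14)
river: ρ → (-14,6,15)
closes: descent 0, river 6
min |a| on river = 5

5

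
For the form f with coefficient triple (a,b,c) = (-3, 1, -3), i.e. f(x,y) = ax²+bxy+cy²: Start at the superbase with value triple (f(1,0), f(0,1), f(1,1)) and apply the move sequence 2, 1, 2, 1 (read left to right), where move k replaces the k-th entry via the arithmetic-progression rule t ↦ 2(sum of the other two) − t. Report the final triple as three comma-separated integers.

start (-3,-3,-5) = (f(1,0),f(0,1),f(1,1))
replace slot 2: 2·((-3)+(-5)) − (-3) = -13 → (-3,-13,-5)
replace slot 1: 2·((-13)+(-5)) − (-3) = -33 → (-33,-13,-5)
replace slot 2: 2·((-33)+(-5)) − (-13) = -63 → (-33,-63,-5)
replace slot 1: 2·((-63)+(-5)) − (-33) = -103 → (-103,-63,-5)

-103,-63,-5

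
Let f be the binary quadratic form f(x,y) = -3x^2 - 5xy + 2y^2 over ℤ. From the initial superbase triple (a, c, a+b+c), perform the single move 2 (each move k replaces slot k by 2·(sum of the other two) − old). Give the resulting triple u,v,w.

start (-3,2,-6) = (f(1,0),f(0,1),f(1,1))
replace slot 2: 2·((-3)+(-6)) − 2 = -20 → (-3,-20,-6)

-3,-20,-6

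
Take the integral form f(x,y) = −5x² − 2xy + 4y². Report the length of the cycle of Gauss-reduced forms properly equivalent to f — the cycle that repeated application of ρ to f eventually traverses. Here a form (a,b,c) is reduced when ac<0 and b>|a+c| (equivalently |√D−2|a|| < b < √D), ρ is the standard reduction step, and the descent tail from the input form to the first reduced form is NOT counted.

D = 84, ⌊√D⌋ = 9
descent: ρ → (4,2,-5)  [lands on river]
river: ρ → (-5,8,1)
river: ρ → (1,8,-5)
river: ρ → (-5,2,4)
river: ρ → (4,6,-3)
river: ρ → (-3,6,4)
ρ-cycle length = 6 (tail of 1 descent step not counted)

6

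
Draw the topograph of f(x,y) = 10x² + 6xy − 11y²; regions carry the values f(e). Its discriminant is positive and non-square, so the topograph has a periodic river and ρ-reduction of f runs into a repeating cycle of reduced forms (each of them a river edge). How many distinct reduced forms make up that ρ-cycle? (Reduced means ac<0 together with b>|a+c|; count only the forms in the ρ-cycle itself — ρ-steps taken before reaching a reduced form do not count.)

D = 476, ⌊√D⌋ = 21
river: ρ → (-11,16,5)
river: ρ → (5,14,-14)
river: ρ → (-14,14,5)
river: ρ → (5,16,-11)
river: ρ → (-11,6,10)
river: ρ → (10,14,-7)
river: ρ → (-7,14,10)
river: ρ → (10,6,-11)
ρ-cycle length = 8 (tail of 0 descent steps not counted)

8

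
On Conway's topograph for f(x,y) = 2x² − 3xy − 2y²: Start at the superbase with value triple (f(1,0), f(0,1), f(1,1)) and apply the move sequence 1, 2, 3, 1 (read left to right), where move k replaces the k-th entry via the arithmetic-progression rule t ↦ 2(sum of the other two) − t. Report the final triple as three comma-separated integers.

start (2,-2,-3) = (f(1,0),f(0,1),f(1,1))
replace slot 1: 2·((-2)+(-3)) − 2 = -12 → (-12,-2,-3)
replace slot 2: 2·((-12)+(-3)) − (-2) = -28 → (-12,-28,-3)
replace slot 3: 2·((-12)+(-28)) − (-3) = -77 → (-12,-28,-77)
replace slot 1: 2·((-28)+(-77)) − (-12) = -198 → (-198,-28,-77)

-198,-28,-77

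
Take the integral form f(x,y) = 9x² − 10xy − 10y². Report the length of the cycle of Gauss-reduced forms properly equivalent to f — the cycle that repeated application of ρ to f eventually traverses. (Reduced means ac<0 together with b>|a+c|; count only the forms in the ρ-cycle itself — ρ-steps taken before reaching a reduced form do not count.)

D = 460, ⌊√D⌋ = 21
descent: ρ → (-10,10,9)  [lands on river]
river: ρ → (9,8,-11)
river: ρ → (-11,14,6)
river: ρ → (6,10,-15)
river: ρ → (-15,20,1)
river: ρ → (1,20,-15)
river: ρ → (-15,10,6)
river: ρ → (6,14,-11)
river: ρ → (-11,8,9)
river: ρ → (9,10,-10)
ρ-cycle length = 10 (tail of 1 descent step not counted)

10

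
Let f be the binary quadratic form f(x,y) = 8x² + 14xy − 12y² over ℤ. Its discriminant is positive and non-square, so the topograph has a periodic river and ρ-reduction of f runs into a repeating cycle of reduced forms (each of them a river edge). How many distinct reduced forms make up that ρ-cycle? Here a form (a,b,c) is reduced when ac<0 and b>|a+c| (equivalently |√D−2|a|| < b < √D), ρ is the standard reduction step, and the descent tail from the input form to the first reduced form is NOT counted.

D = 580, ⌊√D⌋ = 24
river: ρ → (-12,10,10)
river: ρ → (10,10,-12)
river: ρ → (-12,14,8)
river: ρ → (8,18,-8)
river: ρ → (-8,14,12)
river: ρ → (12,10,-10)
river: ρ → (-10,10,12)
river: ρ → (12,14,-8)
river: ρ → (-8,18,8)
river: ρ → (8,14,-12)
ρ-cycle length = 10 (tail of 0 descent steps not counted)

10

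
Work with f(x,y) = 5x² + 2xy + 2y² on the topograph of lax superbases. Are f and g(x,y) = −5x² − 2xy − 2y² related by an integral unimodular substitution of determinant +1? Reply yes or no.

D₁ = -36, D₂ = -36
f: flip: (5,2,2)→(2,-2,5)
f: translate: b→2 (≡-2 mod 4), so (2,-2,5)→(2,2,5)
f: reduced (well bottom): (2,2,5) with a≤c, −a<b≤a
g is negative-definite; reduce −g:
−g: flip: (5,2,2)→(2,-2,5)
−g: translate: b→2 (≡-2 mod 4), so (2,-2,5)→(2,2,5)
−g: reduced (well bottom): (2,2,5) with a≤c, −a<b≤a
flip sign back: reduced form of g is (-2,-2,-5)
reduced forms (2, 2, 5) vs (-2, -2, -5) ⇒ inequivalent

no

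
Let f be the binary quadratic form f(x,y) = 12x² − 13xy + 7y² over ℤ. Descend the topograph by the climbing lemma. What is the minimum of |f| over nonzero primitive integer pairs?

translate: b→11 (≡-13 mod 24), so (12,-13,7)→(12,11,6)
flip: (12,11,6)→(6,-11,12)
translate: b→1 (≡-11 mod 12), so (6,-11,12)→(6,1,7)
reduced (well bottom): (6,1,7) with a≤c, −a<b≤a
well minimum = a = 6

6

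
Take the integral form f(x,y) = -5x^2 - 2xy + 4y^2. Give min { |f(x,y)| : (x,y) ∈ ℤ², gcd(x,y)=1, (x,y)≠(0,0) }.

descent: ρ → (4,2,-5)  [lands on river]
river: ρ → (-5,8,1)
river: ρ → (1,8,-5)
river: ρ → (-5,2,4)
river: ρ → (4,6,-3)
river: ρ → (-3,6,4)
closes: descent 1, river 6
min |a| on river = 1

1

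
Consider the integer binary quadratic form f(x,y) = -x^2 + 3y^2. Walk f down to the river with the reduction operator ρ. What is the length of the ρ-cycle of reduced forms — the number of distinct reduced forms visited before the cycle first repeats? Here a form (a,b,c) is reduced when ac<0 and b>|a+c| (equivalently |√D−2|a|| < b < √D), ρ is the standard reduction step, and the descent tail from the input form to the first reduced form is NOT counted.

D = 12, ⌊√D⌋ = 3
descent: ρ → (3,0,-1)
descent: ρ → (-1,2,2)  [lands on river]
river: ρ → (2,2,-1)
ρ-cycle length = 2 (tail of 2 descent steps not counted)

2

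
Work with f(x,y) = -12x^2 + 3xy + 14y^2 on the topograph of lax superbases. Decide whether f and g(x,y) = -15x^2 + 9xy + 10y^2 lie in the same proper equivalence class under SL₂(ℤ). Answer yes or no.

D₁ = 681, D₂ = 681
river cycle of f (length 32): (14, 25, -1), (-1, 25, 14), (14, 3, -12), (-12, 21, 5), (5, 19, -16), (-16, 13, 8), (8, 19, -10), (-10, 21, 6), (6, 15, -19), (-19, 23, 2), … (22 more)
river cycle of g (length 32): (10, 11, -14), (-14, 17, 7), (7, 25, -2), (-2, 23, 19), (19, 15, -6), (-6, 21, 10), (10, 19, -8), (-8, 13, 16), (16, 19, -5), (-5, 21, 12), … (22 more)
cycles differ ⇒ inequivalent

no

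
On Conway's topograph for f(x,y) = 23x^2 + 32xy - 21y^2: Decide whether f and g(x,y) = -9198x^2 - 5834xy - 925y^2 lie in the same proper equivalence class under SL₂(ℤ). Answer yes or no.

D₁ = 2956, D₂ = 2956
river cycle of f (length 46): (-21, 52, 3), (3, 50, -38), (-38, 26, 15), (15, 34, -30), (-30, 26, 19), (19, 50, -6), (-6, 46, 35), (35, 24, -17), (-17, 44, 15), (15, 46, -14), … (36 more)
river cycle of g (length 46): (-21, 52, 3), (3, 50, -38), (-38, 26, 15), (15, 34, -30), (-30, 26, 19), (19, 50, -6), (-6, 46, 35), (35, 24, -17), (-17, 44, 15), (15, 46, -14), … (36 more)
cycles coincide ⇒ equivalent

yes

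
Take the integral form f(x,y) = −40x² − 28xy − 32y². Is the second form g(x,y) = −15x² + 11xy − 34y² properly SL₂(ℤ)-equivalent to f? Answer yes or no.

D₁ = -4336, D₂ = -1919
discriminants differ ⇒ not SL₂(ℤ)-equivalent

no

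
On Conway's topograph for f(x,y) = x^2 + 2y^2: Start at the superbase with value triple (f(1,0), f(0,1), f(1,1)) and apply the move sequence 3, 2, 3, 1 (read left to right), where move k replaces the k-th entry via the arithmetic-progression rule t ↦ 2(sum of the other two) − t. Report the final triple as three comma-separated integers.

start (1,2,3) = (f(1,0),f(0,1),f(1,1))
replace slot 3: 2·(1+2) − 3 = 3 → (1,2,3)
replace slot 2: 2·(1+3) − 2 = 6 → (1,6,3)
replace slot 3: 2·(1+6) − 3 = 11 → (1,6,11)
replace slot 1: 2·(6+11) − 1 = 33 → (33,6,11)

33,6,11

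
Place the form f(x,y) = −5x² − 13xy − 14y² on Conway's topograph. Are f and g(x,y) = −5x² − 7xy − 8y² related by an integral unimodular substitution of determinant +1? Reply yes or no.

D₁ = -111, D₂ = -111
f is negative-definite; reduce −f:
−f: translate: b→3 (≡13 mod 10), so (5,13,14)→(5,3,6)
−f: reduced (well bottom): (5,3,6) with a≤c, −a<b≤a
flip sign back: reduced form of f is (-5,-3,-6)
g is negative-definite; reduce −g:
−g: translate: b→-3 (≡7 mod 10), so (5,7,8)→(5,-3,6)
−g: reduced (well bottom): (5,-3,6) with a≤c, −a<b≤a
flip sign back: reduced form of g is (-5,3,-6)
reduced forms (-5, -3, -6) vs (-5, 3, -6) ⇒ inequivalent

no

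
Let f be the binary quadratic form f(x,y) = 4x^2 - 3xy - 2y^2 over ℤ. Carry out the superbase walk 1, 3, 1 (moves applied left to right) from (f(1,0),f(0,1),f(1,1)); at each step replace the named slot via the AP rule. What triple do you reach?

start (4,-2,-1) = (f(1,0),f(0,1),f(1,1))
replace slot 1: 2·((-2)+(-1)) − 4 = -10 → (-10,-2,-1)
replace slot 3: 2·((-10)+(-2)) − (-1) = -23 → (-10,-2,-23)
replace slot 1: 2·((-2)+(-23)) − (-10) = -40 → (-40,-2,-23)

-40,-2,-23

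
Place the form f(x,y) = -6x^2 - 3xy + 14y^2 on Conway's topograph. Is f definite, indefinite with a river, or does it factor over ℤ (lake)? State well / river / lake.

D = b²−4ac = (-3)² − 4·(-6)·14 = 345
D > 0 non-square ⇒ indefinite ⇒ periodic river

river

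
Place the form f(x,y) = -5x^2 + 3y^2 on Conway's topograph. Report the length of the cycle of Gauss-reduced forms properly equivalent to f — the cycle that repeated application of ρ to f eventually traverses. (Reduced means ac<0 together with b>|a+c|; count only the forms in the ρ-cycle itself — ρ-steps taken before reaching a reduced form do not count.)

D = 60, ⌊√D⌋ = 7
descent: ρ → (3,6,-2)  [lands on river]
river: ρ → (-2,6,3)
ρ-cycle length = 2 (tail of 1 descent step not counted)

2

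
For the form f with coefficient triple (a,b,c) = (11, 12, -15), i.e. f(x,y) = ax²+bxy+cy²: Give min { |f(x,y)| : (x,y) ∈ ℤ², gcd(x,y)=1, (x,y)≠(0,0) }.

river: ρ → (-15,18,8)
river: ρ → (8,14,-19)
river: ρ → (-19,24,3)
river: ρ → (3,24,-19)
river: ρ → (-19,14,8)
river: ρ → (8,18,-15)
river: ρ → (-15,12,11)
river: ρ → (11,10,-16)
river: ρ → (-16,22,5)
river: ρ → (5,28,-1)
river: ρ → (-1,28,5)
river: ρ → (5,22,-16)
river: ρ → (-16,10,11)
river: ρ → (11,12,-15)
closes: descent 0, river 14
min |a| on river = 1

1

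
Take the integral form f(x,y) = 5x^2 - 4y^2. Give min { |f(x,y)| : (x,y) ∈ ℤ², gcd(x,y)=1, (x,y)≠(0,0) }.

descent: ρ → (-4,8,1)  [lands on river]
river: ρ → (1,8,-4)
closes: descent 1, river 2
min |a| on river = 1

1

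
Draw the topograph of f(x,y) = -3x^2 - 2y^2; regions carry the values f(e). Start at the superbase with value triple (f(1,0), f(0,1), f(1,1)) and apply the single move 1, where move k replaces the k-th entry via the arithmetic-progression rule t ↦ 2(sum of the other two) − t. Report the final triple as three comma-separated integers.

start (-3,-2,-5) = (f(1,0),f(0,1),f(1,1))
replace slot 1: 2·((-2)+(-5)) − (-3) = -11 → (-11,-2,-5)

-11,-2,-5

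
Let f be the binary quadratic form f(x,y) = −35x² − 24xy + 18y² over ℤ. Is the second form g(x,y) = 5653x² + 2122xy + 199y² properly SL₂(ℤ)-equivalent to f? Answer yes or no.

D₁ = 3096, D₂ = 3096
river cycle of f (length 10): (18, 24, -35), (-35, 46, 7), (7, 52, -14), (-14, 32, 37), (37, 42, -9), (-9, 48, 22), (22, 40, -17), (-17, 28, 34), (34, 40, -11), (-11, 48, 18)
river cycle of g (length 10): (18, 24, -35), (-35, 46, 7), (7, 52, -14), (-14, 32, 37), (37, 42, -9), (-9, 48, 22), (22, 40, -17), (-17, 28, 34), (34, 40, -11), (-11, 48, 18)
cycles coincide ⇒ equivalent

yes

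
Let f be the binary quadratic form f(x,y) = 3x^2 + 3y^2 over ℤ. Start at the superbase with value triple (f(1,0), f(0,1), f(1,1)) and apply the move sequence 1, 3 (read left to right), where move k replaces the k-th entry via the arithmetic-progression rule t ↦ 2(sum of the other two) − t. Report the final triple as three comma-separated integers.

start (3,3,6) = (f(1,0),f(0,1),f(1,1))
replace slot 1: 2·(3+6) − 3 = 15 → (15,3,6)
replace slot 3: 2·(15+3) − 6 = 30 → (15,3,30)

15,3,30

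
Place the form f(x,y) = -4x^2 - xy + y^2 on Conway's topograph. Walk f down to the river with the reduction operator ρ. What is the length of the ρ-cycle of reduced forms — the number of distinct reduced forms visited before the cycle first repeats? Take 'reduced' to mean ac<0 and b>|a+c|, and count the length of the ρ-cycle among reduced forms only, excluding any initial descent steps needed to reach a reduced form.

D = 17, ⌊√D⌋ = 4
descent: ρ → (1,3,-2)  [lands on river]
river: ρ → (-2,1,2)
river: ρ → (2,3,-1)
river: ρ → (-1,3,2)
river: ρ → (2,1,-2)
river: ρ → (-2,3,1)
ρ-cycle length = 6 (tail of 1 descent step not counted)

6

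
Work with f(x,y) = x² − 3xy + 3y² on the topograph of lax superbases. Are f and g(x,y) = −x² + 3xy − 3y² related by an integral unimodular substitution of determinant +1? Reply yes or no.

D₁ = -3, D₂ = -3
f: translate: b→1 (≡-3 mod 2), so (1,-3,3)→(1,1,1)
f: reduced (well bottom): (1,1,1) with a≤c, −a<b≤a
g is negative-definite; reduce −g:
−g: translate: b→1 (≡-3 mod 2), so (1,-3,3)→(1,1,1)
−g: reduced (well bottom): (1,1,1) with a≤c, −a<b≤a
flip sign back: reduced form of g is (-1,-1,-1)
reduced forms (1, 1, 1) vs (-1, -1, -1) ⇒ inequivalent

no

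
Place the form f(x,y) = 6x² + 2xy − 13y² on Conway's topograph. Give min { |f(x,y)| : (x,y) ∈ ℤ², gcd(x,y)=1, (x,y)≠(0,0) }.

descent: ρ → (-13,-2,6)
descent: ρ → (6,14,-5)  [lands on river]
river: ρ → (-5,16,3)
river: ρ → (3,14,-10)
river: ρ → (-10,6,7)
river: ρ → (7,8,-9)
river: ρ → (-9,10,6)
closes: descent 2, river 6
min |a| on river = 3

3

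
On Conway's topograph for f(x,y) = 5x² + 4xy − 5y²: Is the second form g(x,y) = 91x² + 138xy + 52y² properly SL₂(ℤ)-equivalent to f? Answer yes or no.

D₁ = 116, D₂ = 116
river cycle of f (length 10): (-5, 6, 4), (4, 10, -1), (-1, 10, 4), (4, 6, -5), (-5, 4, 5), (5, 6, -4), (-4, 10, 1), (1, 10, -4), (-4, 6, 5), (5, 4, -5)
river cycle of g (length 10): (5, 4, -5), (-5, 6, 4), (4, 10, -1), (-1, 10, 4), (4, 6, -5), (-5, 4, 5), (5, 6, -4), (-4, 10, 1), (1, 10, -4), (-4, 6, 5)
cycles coincide ⇒ equivalent

yes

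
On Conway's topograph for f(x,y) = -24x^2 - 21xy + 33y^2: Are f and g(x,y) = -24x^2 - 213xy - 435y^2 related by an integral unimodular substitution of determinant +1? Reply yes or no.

D₁ = 3609, D₂ = 3609
river cycle of f (length 10): (33, 21, -24), (-24, 27, 30), (30, 33, -21), (-21, 51, 12), (12, 45, -33), (-33, 21, 24), (24, 27, -30), (-30, 33, 21), (21, 51, -12), (-12, 45, 33)
river cycle of g (length 10): (-24, 27, 30), (30, 33, -21), (-21, 51, 12), (12, 45, -33), (-33, 21, 24), (24, 27, -30), (-30, 33, 21), (21, 51, -12), (-12, 45, 33), (33, 21, -24)
cycles coincide ⇒ equivalent

yes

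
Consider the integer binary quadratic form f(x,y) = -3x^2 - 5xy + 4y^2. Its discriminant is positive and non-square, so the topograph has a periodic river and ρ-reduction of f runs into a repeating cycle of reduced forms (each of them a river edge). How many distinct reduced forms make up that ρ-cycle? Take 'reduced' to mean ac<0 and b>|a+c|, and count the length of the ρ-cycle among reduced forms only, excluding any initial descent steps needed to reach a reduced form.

D = 73, ⌊√D⌋ = 8
descent: ρ → (4,5,-3)  [lands on river]
river: ρ → (-3,7,2)
river: ρ → (2,5,-6)
river: ρ → (-6,7,1)
river: ρ → (1,7,-6)
river: ρ → (-6,5,2)
river: ρ → (2,7,-3)
river: ρ → (-3,5,4)
river: ρ → (4,3,-4)
river: ρ → (-4,5,3)
river: ρ → (3,7,-2)
river: ρ → (-2,5,6)
river: ρ → (6,7,-1)
river: ρ → (-1,7,6)
river: ρ → (6,5,-2)
river: ρ → (-2,7,3)
river: ρ → (3,5,-4)
river: ρ → (-4,3,4)
ρ-cycle length = 18 (tail of 1 descent step not counted)

18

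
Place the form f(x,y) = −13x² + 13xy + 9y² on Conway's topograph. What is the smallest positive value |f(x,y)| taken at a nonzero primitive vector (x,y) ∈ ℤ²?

river: ρ → (9,23,-3)
river: ρ → (-3,25,1)
river: ρ → (1,25,-3)
river: ρ → (-3,23,9)
river: ρ → (9,13,-13)
river: ρ → (-13,13,9)
closes: descent 0, river 6
min |a| on river = 1

1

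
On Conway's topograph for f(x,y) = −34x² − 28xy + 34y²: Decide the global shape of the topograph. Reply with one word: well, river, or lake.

D = b²−4ac = (-28)² − 4·(-34)·34 = 5408
D > 0 non-square ⇒ indefinite ⇒ periodic river

river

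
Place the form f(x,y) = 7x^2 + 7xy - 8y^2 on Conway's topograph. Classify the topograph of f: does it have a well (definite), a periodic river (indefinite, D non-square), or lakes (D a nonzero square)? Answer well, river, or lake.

D = b²−4ac = 7² − 4·7·(-8) = 273
D > 0 non-square ⇒ indefinite ⇒ periodic river

river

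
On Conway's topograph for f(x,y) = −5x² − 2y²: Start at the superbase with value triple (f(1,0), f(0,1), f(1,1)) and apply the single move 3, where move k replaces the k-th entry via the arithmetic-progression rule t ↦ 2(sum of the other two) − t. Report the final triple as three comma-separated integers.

start (-5,-2,-7) = (f(1,0),f(0,1),f(1,1))
replace slot 3: 2·((-5)+(-2)) − (-7) = -7 → (-5,-2,-7)

-5,-2,-7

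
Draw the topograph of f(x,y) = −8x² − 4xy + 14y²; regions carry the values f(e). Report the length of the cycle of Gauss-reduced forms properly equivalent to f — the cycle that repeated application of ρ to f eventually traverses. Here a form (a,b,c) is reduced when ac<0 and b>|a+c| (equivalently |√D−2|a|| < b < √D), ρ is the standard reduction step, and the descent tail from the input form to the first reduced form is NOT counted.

D = 464, ⌊√D⌋ = 21
descent: ρ → (14,4,-8)
descent: ρ → (-8,12,10)  [lands on river]
river: ρ → (10,8,-10)
river: ρ → (-10,12,8)
river: ρ → (8,20,-2)
river: ρ → (-2,20,8)
river: ρ → (8,12,-10)
river: ρ → (-10,8,10)
river: ρ → (10,12,-8)
river: ρ → (-8,20,2)
river: ρ → (2,20,-8)
ρ-cycle length = 10 (tail of 2 descent steps not counted)

10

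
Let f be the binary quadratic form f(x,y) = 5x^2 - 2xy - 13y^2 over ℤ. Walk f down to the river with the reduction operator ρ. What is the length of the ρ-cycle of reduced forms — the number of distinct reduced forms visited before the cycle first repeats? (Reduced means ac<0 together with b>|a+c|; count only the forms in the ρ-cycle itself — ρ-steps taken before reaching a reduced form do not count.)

D = 264, ⌊√D⌋ = 16
descent: ρ → (-13,2,5)
descent: ρ → (5,8,-10)  [lands on river]
river: ρ → (-10,12,3)
river: ρ → (3,12,-10)
river: ρ → (-10,8,5)
river: ρ → (5,12,-6)
river: ρ → (-6,12,5)
ρ-cycle length = 6 (tail of 2 descent steps not counted)

6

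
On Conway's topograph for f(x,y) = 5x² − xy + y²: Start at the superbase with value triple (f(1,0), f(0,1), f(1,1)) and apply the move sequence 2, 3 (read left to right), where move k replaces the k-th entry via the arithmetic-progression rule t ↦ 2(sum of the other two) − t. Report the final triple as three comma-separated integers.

start (5,1,5) = (f(1,0),f(0,1),f(1,1))
replace slot 2: 2·(5+5) − 1 = 19 → (5,19,5)
replace slot 3: 2·(5+19) − 5 = 43 → (5,19,43)

5,19,43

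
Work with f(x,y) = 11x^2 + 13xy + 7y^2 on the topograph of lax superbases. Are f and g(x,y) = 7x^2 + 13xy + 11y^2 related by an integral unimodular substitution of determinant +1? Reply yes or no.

D₁ = -139, D₂ = -139
f: translate: b→-9 (≡13 mod 22), so (11,13,7)→(11,-9,5)
f: flip: (11,-9,5)→(5,9,11)
f: translate: b→-1 (≡9 mod 10), so (5,9,11)→(5,-1,7)
f: reduced (well bottom): (5,-1,7) with a≤c, −a<b≤a
g: translate: b→-1 (≡13 mod 14), so (7,13,11)→(7,-1,5)
g: flip: (7,-1,5)→(5,1,7)
g: reduced (well bottom): (5,1,7) with a≤c, −a<b≤a
reduced forms (5, -1, 7) vs (5, 1, 7) ⇒ inequivalent

no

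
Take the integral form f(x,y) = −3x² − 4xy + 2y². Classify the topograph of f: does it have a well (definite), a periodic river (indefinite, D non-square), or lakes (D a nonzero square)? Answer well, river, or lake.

D = b²−4ac = (-4)² − 4·(-3)·2 = 40
D > 0 non-square ⇒ indefinite ⇒ periodic river

river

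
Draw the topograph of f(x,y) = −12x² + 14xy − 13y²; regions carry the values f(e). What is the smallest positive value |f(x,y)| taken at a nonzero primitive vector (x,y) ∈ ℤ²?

translate: b→10 (≡-14 mod 24), so (12,-14,13)→(12,10,11)
flip: (12,10,11)→(11,-10,12)
reduced (well bottom): (11,-10,12) with a≤c, −a<b≤a
well minimum |f| = |-11| = 11 (negative-definite)

11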